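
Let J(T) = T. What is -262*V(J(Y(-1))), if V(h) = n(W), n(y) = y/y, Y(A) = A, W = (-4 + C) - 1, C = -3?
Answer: -262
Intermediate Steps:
W = -8 (W = (-4 - 3) - 1 = -7 - 1 = -8)
n(y) = 1
V(h) = 1
-262*V(J(Y(-1))) = -262*1 = -262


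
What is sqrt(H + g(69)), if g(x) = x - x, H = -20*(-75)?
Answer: 10*sqrt(15) ≈ 38.730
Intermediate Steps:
H = 1500
g(x) = 0
sqrt(H + g(69)) = sqrt(1500 + 0) = sqrt(1500) = 10*sqrt(15)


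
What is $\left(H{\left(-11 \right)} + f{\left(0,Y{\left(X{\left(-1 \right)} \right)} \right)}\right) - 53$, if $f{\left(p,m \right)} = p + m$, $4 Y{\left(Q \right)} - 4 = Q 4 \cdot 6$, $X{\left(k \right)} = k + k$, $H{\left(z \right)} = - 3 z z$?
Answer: $-427$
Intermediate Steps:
$H{\left(z \right)} = - 3 z^{2}$
$X{\left(k \right)} = 2 k$
$Y{\left(Q \right)} = 1 + 6 Q$ ($Y{\left(Q \right)} = 1 + \frac{Q 4 \cdot 6}{4} = 1 + \frac{4 Q 6}{4} = 1 + \frac{24 Q}{4} = 1 + 6 Q$)
$f{\left(p,m \right)} = m + p$
$\left(H{\left(-11 \right)} + f{\left(0,Y{\left(X{\left(-1 \right)} \right)} \right)}\right) - 53 = \left(- 3 \left(-11\right)^{2} + \left(\left(1 + 6 \cdot 2 \left(-1\right)\right) + 0\right)\right) - 53 = \left(\left(-3\right) 121 + \left(\left(1 + 6 \left(-2\right)\right) + 0\right)\right) - 53 = \left(-363 + \left(\left(1 - 12\right) + 0\right)\right) - 53 = \left(-363 + \left(-11 + 0\right)\right) - 53 = \left(-363 - 11\right) - 53 = -374 - 53 = -427$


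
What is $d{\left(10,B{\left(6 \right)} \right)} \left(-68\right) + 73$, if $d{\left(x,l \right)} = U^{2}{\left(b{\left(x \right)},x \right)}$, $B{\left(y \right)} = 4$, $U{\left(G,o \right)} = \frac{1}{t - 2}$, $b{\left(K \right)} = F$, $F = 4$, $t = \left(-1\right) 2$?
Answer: $\frac{275}{4} \approx 68.75$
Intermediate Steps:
$t = -2$
$b{\left(K \right)} = 4$
$U{\left(G,o \right)} = - \frac{1}{4}$ ($U{\left(G,o \right)} = \frac{1}{-2 - 2} = \frac{1}{-4} = - \frac{1}{4}$)
$d{\left(x,l \right)} = \frac{1}{16}$ ($d{\left(x,l \right)} = \left(- \frac{1}{4}\right)^{2} = \frac{1}{16}$)
$d{\left(10,B{\left(6 \right)} \right)} \left(-68\right) + 73 = \frac{1}{16} \left(-68\right) + 73 = - \frac{17}{4} + 73 = \frac{275}{4}$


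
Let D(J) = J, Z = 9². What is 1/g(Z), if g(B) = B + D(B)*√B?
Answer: 1/810 ≈ 0.0012346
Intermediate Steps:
Z = 81
g(B) = B + B^(3/2) (g(B) = B + B*√B = B + B^(3/2))
1/g(Z) = 1/(81 + 81^(3/2)) = 1/(81 + 729) = 1/810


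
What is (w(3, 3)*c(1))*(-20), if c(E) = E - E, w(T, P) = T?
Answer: 0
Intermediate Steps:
c(E) = 0
(w(3, 3)*c(1))*(-20) = (3*0)*(-20) = 0*(-20) = 0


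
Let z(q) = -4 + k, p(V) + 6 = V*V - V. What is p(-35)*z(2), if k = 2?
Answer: -2508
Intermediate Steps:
p(V) = -6 + V² - V (p(V) = -6 + (V*V - V) = -6 + (V² - V) = -6 + V² - V)
z(q) = -2 (z(q) = -4 + 2 = -2)
p(-35)*z(2) = (-6 + (-35)² - 1*(-35))*(-2) = (-6 + 1225 + 35)*(-2) = 1254*(-2) = -2508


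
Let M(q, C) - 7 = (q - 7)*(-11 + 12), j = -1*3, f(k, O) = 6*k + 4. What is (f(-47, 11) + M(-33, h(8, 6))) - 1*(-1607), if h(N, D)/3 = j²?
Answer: 1296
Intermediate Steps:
f(k, O) = 4 + 6*k
j = -3
h(N, D) = 27 (h(N, D) = 3*(-3)² = 3*9 = 27)
M(q, C) = q (M(q, C) = 7 + (q - 7)*(-11 + 12) = 7 + (-7 + q)*1 = 7 + (-7 + q) = q)
(f(-47, 11) + M(-33, h(8, 6))) - 1*(-1607) = ((4 + 6*(-47)) - 33) - 1*(-1607) = ((4 - 282) - 33) + 1607 = (-278 - 33) + 1607 = -311 + 1607 = 1296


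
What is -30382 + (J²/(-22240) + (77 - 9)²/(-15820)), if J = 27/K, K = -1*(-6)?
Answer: -2137921763143/70367360 ≈ -30382.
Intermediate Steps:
K = 6
J = 9/2 (J = 27/6 = 27*(⅙) = 9/2 ≈ 4.5000)
-30382 + (J²/(-22240) + (77 - 9)²/(-15820)) = -30382 + ((9/2)²/(-22240) + (77 - 9)²/(-15820)) = -30382 + ((81/4)*(-1/22240) + 68²*(-1/15820)) = -30382 + (-81/88960 + 4624*(-1/15820)) = -30382 + (-81/88960 - 1156/3955) = -30382 - 20631623/70367360 = -2137921763143/70367360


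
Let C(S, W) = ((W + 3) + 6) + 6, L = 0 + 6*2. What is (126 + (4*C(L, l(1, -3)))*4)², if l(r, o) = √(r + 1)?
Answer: 134468 + 11712*√2 ≈ 1.5103e+5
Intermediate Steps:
l(r, o) = √(1 + r)
L = 12 (L = 0 + 12 = 12)
C(S, W) = 15 + W (C(S, W) = ((3 + W) + 6) + 6 = (9 + W) + 6 = 15 + W)
(126 + (4*C(L, l(1, -3)))*4)² = (126 + (4*(15 + √(1 + 1)))*4)² = (126 + (4*(15 + √2))*4)² = (126 + (60 + 4*√2)*4)² = (126 + (240 + 16*√2))² = (366 + 16*√2)²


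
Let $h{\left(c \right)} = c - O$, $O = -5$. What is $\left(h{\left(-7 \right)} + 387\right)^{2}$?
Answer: $148225$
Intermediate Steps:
$h{\left(c \right)} = 5 + c$ ($h{\left(c \right)} = c - -5 = c + 5 = 5 + c$)
$\left(h{\left(-7 \right)} + 387\right)^{2} = \left(\left(5 - 7\right) + 387\right)^{2} = \left(-2 + 387\right)^{2} = 385^{2} = 148225$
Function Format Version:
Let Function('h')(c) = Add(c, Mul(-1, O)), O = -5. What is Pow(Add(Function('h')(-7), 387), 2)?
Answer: 148225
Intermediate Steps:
Function('h')(c) = Add(5, c) (Function('h')(c) = Add(c, Mul(-1, -5)) = Add(c, 5) = Add(5, c))
Pow(Add(Function('h')(-7), 387), 2) = Pow(Add(Add(5, -7), 387), 2) = Pow(Add(-2, 387), 2) = Pow(385, 2) = 148225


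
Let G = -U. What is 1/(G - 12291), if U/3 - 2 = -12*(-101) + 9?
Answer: -1/15960 ≈ -6.2657e-5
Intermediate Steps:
U = 3669 (U = 6 + 3*(-12*(-101) + 9) = 6 + 3*(1212 + 9) = 6 + 3*1221 = 6 + 3663 = 3669)
G = -3669 (G = -1*3669 = -3669)
1/(G - 12291) = 1/(-3669 - 12291) = 1/(-15960) = -1/15960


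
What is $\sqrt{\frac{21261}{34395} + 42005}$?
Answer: $\frac{2 \sqrt{1380369983395}}{11465} \approx 204.95$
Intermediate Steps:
$\sqrt{\frac{21261}{34395} + 42005} = \sqrt{21261 \cdot \frac{1}{34395} + 42005} = \sqrt{\frac{7087}{11465} + 42005} = \sqrt{\frac{481594412}{11465}} = \frac{2 \sqrt{1380369983395}}{11465}$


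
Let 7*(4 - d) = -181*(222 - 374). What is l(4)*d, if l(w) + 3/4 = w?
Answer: -89323/7 ≈ -12760.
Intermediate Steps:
l(w) = -¾ + w
d = -27484/7 (d = 4 - (-181)*(222 - 374)/7 = 4 - (-181)*(-152)/7 = 4 - ⅐*27512 = 4 - 27512/7 = -27484/7 ≈ -3926.3)
l(4)*d = (-¾ + 4)*(-27484/7) = (13/4)*(-27484/7) = -89323/7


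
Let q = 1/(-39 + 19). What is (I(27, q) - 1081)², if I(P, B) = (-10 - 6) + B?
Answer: 481407481/400 ≈ 1.2035e+6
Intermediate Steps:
q = -1/20 (q = 1/(-20) = -1/20 ≈ -0.050000)
I(P, B) = -16 + B
(I(27, q) - 1081)² = ((-16 - 1/20) - 1081)² = (-321/20 - 1081)² = (-21941/20)² = 481407481/400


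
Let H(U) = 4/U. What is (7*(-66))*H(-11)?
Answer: 168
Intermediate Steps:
(7*(-66))*H(-11) = (7*(-66))*(4/(-11)) = -1848*(-1)/11 = -462*(-4/11) = 168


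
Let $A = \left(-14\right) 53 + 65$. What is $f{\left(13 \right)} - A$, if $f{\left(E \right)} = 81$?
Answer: $758$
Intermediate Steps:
$A = -677$ ($A = -742 + 65 = -677$)
$f{\left(13 \right)} - A = 81 - -677 = 81 + 677 = 758$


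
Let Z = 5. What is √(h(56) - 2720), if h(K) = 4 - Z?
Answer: I*√2721 ≈ 52.163*I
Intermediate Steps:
h(K) = -1 (h(K) = 4 - 1*5 = 4 - 5 = -1)
√(h(56) - 2720) = √(-1 - 2720) = √(-2721) = I*√2721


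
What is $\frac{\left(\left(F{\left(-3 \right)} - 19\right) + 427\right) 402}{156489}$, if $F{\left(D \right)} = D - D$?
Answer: $\frac{54672}{52163} \approx 1.0481$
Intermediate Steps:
$F{\left(D \right)} = 0$
$\frac{\left(\left(F{\left(-3 \right)} - 19\right) + 427\right) 402}{156489} = \frac{\left(\left(0 - 19\right) + 427\right) 402}{156489} = \left(-19 + 427\right) 402 \cdot \frac{1}{156489} = 408 \cdot 402 \cdot \frac{1}{156489} = 164016 \cdot \frac{1}{156489} = \frac{54672}{52163}$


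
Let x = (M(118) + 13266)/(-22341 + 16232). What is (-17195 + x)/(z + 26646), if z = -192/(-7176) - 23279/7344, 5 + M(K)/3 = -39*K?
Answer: -230660838907200/357400186468463 ≈ -0.64539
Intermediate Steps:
M(K) = -15 - 117*K (M(K) = -15 + 3*(-39*K) = -15 - 117*K)
x = 555/6109 (x = ((-15 - 117*118) + 13266)/(-22341 + 16232) = ((-15 - 13806) + 13266)/(-6109) = (-13821 + 13266)*(-1/6109) = -555*(-1/6109) = 555/6109 ≈ 0.090850)
z = -6901669/2195856 (z = -192*(-1/7176) - 23279*1/7344 = 8/299 - 23279/7344 = -6901669/2195856 ≈ -3.1430)
(-17195 + x)/(z + 26646) = (-17195 + 555/6109)/(-6901669/2195856 + 26646) = -105043700/(6109*58503877307/2195856) = -105043700/6109*2195856/58503877307 = -230660838907200/357400186468463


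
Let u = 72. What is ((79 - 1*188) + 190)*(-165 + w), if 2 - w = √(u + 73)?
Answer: -13203 - 81*√145 ≈ -14178.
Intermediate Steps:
w = 2 - √145 (w = 2 - √(72 + 73) = 2 - √145 ≈ -10.042)
((79 - 1*188) + 190)*(-165 + w) = ((79 - 1*188) + 190)*(-165 + (2 - √145)) = ((79 - 188) + 190)*(-163 - √145) = (-109 + 190)*(-163 - √145) = 81*(-163 - √145) = -13203 - 81*√145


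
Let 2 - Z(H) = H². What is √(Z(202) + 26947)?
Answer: I*√13855 ≈ 117.71*I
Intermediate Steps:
Z(H) = 2 - H²
√(Z(202) + 26947) = √((2 - 1*202²) + 26947) = √((2 - 1*40804) + 26947) = √((2 - 40804) + 26947) = √(-40802 + 26947) = √(-13855) = I*√13855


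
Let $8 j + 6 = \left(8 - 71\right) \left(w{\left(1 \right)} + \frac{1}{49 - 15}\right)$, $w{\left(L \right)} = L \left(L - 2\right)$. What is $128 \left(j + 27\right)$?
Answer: $\frac{73752}{17} \approx 4338.4$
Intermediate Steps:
$w{\left(L \right)} = L \left(-2 + L\right)$
$j = \frac{1875}{272}$ ($j = - \frac{3}{4} + \frac{\left(8 - 71\right) \left(1 \left(-2 + 1\right) + \frac{1}{49 - 15}\right)}{8} = - \frac{3}{4} + \frac{\left(-63\right) \left(1 \left(-1\right) + \frac{1}{34}\right)}{8} = - \frac{3}{4} + \frac{\left(-63\right) \left(-1 + \frac{1}{34}\right)}{8} = - \frac{3}{4} + \frac{\left(-63\right) \left(- \frac{33}{34}\right)}{8} = - \frac{3}{4} + \frac{1}{8} \cdot \frac{2079}{34} = - \frac{3}{4} + \frac{2079}{272} = \frac{1875}{272} \approx 6.8934$)
$128 \left(j + 27\right) = 128 \left(\frac{1875}{272} + 27\right) = 128 \cdot \frac{9219}{272} = \frac{73752}{17}$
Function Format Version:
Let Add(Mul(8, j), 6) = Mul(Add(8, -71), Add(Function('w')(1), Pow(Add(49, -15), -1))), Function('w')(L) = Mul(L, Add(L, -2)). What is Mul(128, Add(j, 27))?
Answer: Rational(73752, 17) ≈ 4338.4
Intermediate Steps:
Function('w')(L) = Mul(L, Add(-2, L))
j = Rational(1875, 272) (j = Add(Rational(-3, 4), Mul(Rational(1, 8), Mul(Add(8, -71), Add(Mul(1, Add(-2, 1)), Pow(Add(49, -15), -1))))) = Add(Rational(-3, 4), Mul(Rational(1, 8), Mul(-63, Add(Mul(1, -1), Pow(34, -1))))) = Add(Rational(-3, 4), Mul(Rational(1, 8), Mul(-63, Add(-1, Rational(1, 34))))) = Add(Rational(-3, 4), Mul(Rational(1, 8), Mul(-63, Rational(-33, 34)))) = Add(Rational(-3, 4), Mul(Rational(1, 8), Rational(2079, 34))) = Add(Rational(-3, 4), Rational(2079, 272)) = Rational(1875, 272) ≈ 6.8934)
Mul(128, Add(j, 27)) = Mul(128, Add(Rational(1875, 272), 27)) = Mul(128, Rational(9219, 272)) = Rational(73752, 17)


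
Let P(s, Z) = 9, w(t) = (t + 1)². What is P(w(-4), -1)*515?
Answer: 4635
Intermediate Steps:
w(t) = (1 + t)²
P(w(-4), -1)*515 = 9*515 = 4635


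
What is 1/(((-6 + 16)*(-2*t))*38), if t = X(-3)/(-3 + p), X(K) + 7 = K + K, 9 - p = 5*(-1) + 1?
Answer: 1/988 ≈ 0.0010121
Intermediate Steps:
p = 13 (p = 9 - (5*(-1) + 1) = 9 - (-5 + 1) = 9 - 1*(-4) = 9 + 4 = 13)
X(K) = -7 + 2*K (X(K) = -7 + (K + K) = -7 + 2*K)
t = -13/10 (t = (-7 + 2*(-3))/(-3 + 13) = (-7 - 6)/10 = -13*⅒ = -13/10 ≈ -1.3000)
1/(((-6 + 16)*(-2*t))*38) = 1/(((-6 + 16)*(-2*(-13/10)))*38) = 1/((10*(13/5))*38) = 1/(26*38) = 1/988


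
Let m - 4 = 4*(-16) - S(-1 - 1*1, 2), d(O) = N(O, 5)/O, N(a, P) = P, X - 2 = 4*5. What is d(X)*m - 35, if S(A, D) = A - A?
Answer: -535/11 ≈ -48.636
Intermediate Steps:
X = 22 (X = 2 + 4*5 = 2 + 20 = 22)
d(O) = 5/O
S(A, D) = 0
m = -60 (m = 4 + (4*(-16) - 1*0) = 4 + (-64 + 0) = 4 - 64 = -60)
d(X)*m - 35 = (5/22)*(-60) - 35 = -150/11 - 35 = -535/11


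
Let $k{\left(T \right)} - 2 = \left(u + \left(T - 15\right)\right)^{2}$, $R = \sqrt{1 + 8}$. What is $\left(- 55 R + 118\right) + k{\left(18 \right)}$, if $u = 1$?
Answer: $-29$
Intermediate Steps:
$R = 3$ ($R = \sqrt{9} = 3$)
$k{\left(T \right)} = 2 + \left(-14 + T\right)^{2}$ ($k{\left(T \right)} = 2 + \left(1 + \left(T - 15\right)\right)^{2} = 2 + \left(1 + \left(-15 + T\right)\right)^{2} = 2 + \left(-14 + T\right)^{2}$)
$\left(- 55 R + 118\right) + k{\left(18 \right)} = \left(\left(-55\right) 3 + 118\right) + \left(2 + \left(-14 + 18\right)^{2}\right) = \left(-165 + 118\right) + \left(2 + 4^{2}\right) = -47 + \left(2 + 16\right) = -47 + 18 = -29$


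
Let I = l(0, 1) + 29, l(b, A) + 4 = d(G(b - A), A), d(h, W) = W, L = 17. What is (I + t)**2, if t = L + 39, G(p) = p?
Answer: 6724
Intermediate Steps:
l(b, A) = -4 + A
I = 26 (I = (-4 + 1) + 29 = -3 + 29 = 26)
t = 56 (t = 17 + 39 = 56)
(I + t)**2 = (26 + 56)**2 = 82**2 = 6724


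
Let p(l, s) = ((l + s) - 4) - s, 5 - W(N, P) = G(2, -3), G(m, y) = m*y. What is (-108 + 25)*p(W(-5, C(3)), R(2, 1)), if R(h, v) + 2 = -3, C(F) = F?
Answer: -581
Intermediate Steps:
R(h, v) = -5 (R(h, v) = -2 - 3 = -5)
W(N, P) = 11 (W(N, P) = 5 - 2*(-3) = 5 - 1*(-6) = 5 + 6 = 11)
p(l, s) = -4 + l (p(l, s) = (-4 + l + s) - s = -4 + l)
(-108 + 25)*p(W(-5, C(3)), R(2, 1)) = (-108 + 25)*(-4 + 11) = -83*7 = -581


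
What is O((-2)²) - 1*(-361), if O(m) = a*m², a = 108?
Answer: 2089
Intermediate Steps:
O(m) = 108*m²
O((-2)²) - 1*(-361) = 108*((-2)²)² - 1*(-361) = 108*4² + 361 = 108*16 + 361 = 1728 + 361 = 2089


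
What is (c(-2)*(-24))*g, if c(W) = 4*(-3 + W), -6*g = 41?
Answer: -3280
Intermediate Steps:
g = -41/6 (g = -⅙*41 = -41/6 ≈ -6.8333)
c(W) = -12 + 4*W
(c(-2)*(-24))*g = ((-12 + 4*(-2))*(-24))*(-41/6) = ((-12 - 8)*(-24))*(-41/6) = -20*(-24)*(-41/6) = 480*(-41/6) = -3280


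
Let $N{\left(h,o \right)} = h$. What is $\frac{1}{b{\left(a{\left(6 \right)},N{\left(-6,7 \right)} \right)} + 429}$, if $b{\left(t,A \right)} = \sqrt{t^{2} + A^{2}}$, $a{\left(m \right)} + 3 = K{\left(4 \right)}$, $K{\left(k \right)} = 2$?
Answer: $\frac{429}{184004} - \frac{\sqrt{37}}{184004} \approx 0.0022984$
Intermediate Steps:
$a{\left(m \right)} = -1$ ($a{\left(m \right)} = -3 + 2 = -1$)
$b{\left(t,A \right)} = \sqrt{A^{2} + t^{2}}$
$\frac{1}{b{\left(a{\left(6 \right)},N{\left(-6,7 \right)} \right)} + 429} = \frac{1}{\sqrt{\left(-6\right)^{2} + \left(-1\right)^{2}} + 429} = \frac{1}{\sqrt{36 + 1} + 429} = \frac{1}{\sqrt{37} + 429} = \frac{1}{429 + \sqrt{37}}$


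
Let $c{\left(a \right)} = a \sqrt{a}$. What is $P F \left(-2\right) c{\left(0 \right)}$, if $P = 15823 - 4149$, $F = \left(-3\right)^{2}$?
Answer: $0$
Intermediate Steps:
$c{\left(a \right)} = a^{\frac{3}{2}}$
$F = 9$
$P = 11674$
$P F \left(-2\right) c{\left(0 \right)} = 11674 \cdot 9 \left(-2\right) 0^{\frac{3}{2}} = 11674 \left(\left(-18\right) 0\right) = 11674 \cdot 0 = 0$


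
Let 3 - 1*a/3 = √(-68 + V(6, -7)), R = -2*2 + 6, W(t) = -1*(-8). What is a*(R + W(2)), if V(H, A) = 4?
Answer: 90 - 240*I ≈ 90.0 - 240.0*I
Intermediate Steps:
W(t) = 8
R = 2 (R = -4 + 6 = 2)
a = 9 - 24*I (a = 9 - 3*√(-68 + 4) = 9 - 24*I ≈ 9.0 - 24.0*I)
a*(R + W(2)) = (9 - 24*I)*(2 + 8) = (9 - 24*I)*10 = 90 - 240*I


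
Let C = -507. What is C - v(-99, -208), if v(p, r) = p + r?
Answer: -200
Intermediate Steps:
C - v(-99, -208) = -507 - (-99 - 208) = -507 - 1*(-307) = -507 + 307 = -200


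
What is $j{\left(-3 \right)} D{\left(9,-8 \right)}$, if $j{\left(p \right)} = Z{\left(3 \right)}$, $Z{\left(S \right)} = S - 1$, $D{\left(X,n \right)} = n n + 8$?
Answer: $144$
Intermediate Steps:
$D{\left(X,n \right)} = 8 + n^{2}$ ($D{\left(X,n \right)} = n^{2} + 8 = 8 + n^{2}$)
$Z{\left(S \right)} = -1 + S$
$j{\left(p \right)} = 2$ ($j{\left(p \right)} = -1 + 3 = 2$)
$j{\left(-3 \right)} D{\left(9,-8 \right)} = 2 \left(8 + \left(-8\right)^{2}\right) = 2 \left(8 + 64\right) = 2 \cdot 72 = 144$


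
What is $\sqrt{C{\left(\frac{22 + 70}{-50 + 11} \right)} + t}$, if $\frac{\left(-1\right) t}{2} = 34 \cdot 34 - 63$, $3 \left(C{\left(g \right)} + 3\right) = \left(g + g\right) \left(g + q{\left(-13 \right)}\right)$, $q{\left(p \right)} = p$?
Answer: $\frac{i \sqrt{29634573}}{117} \approx 46.528 i$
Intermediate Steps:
$C{\left(g \right)} = -3 + \frac{2 g \left(-13 + g\right)}{3}$ ($C{\left(g \right)} = -3 + \frac{\left(g + g\right) \left(g - 13\right)}{3} = -3 + \frac{2 g \left(-13 + g\right)}{3}$)
$t = -2186$ ($t = - 2 \left(34 \cdot 34 - 63\right) = - 2 \left(1156 - 63\right) = \left(-2\right) 1093 = -2186$)
$\sqrt{C{\left(\frac{22 + 70}{-50 + 11} \right)} + t} = \sqrt{\left(-3 - \frac{26 \frac{22 + 70}{-50 + 11}}{3} + \frac{2 \left(\frac{22 + 70}{-50 + 11}\right)^{2}}{3}\right) - 2186} = \sqrt{\left(-3 - \frac{26 \frac{92}{-39}}{3} + \frac{2 \left(\frac{92}{-39}\right)^{2}}{3}\right) - 2186} = \sqrt{\left(-3 - \frac{26 \cdot 92 \left(- \frac{1}{39}\right)}{3} + \frac{2 \left(92 \left(- \frac{1}{39}\right)\right)^{2}}{3}\right) - 2186} = \sqrt{\left(-3 - - \frac{184}{9} + \frac{2 \left(- \frac{92}{39}\right)^{2}}{3}\right) - 2186} = \sqrt{\left(-3 + \frac{184}{9} + \frac{2}{3} \cdot \frac{8464}{1521}\right) - 2186} = \sqrt{\left(-3 + \frac{184}{9} + \frac{16928}{4563}\right) - 2186} = \sqrt{\frac{96527}{4563} - 2186} = \sqrt{- \frac{9878191}{4563}} = \frac{i \sqrt{29634573}}{117}$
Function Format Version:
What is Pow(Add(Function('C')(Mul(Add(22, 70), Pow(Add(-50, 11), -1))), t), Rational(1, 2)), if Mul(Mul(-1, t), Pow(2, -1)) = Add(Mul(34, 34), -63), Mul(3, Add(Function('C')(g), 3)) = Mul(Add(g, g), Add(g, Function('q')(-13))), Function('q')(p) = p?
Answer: Mul(Rational(1, 117), I, Pow(29634573, Rational(1, 2))) ≈ Mul(46.528, I)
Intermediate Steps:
Function('C')(g) = Add(-3, Mul(Rational(2, 3), g, Add(-13, g))) (Function('C')(g) = Add(-3, Mul(Rational(1, 3), Mul(Add(g, g), Add(g, -13)))) = Add(-3, Mul(Rational(1, 3), Mul(Mul(2, g), Add(-13, g)))) = Add(-3, Mul(Rational(1, 3), Mul(2, g, Add(-13, g)))) = Add(-3, Mul(Rational(2, 3), g, Add(-13, g))))
t = -2186 (t = Mul(-2, Add(Mul(34, 34), -63)) = Mul(-2, Add(1156, -63)) = Mul(-2, 1093) = -2186)
Pow(Add(Function('C')(Mul(Add(22, 70), Pow(Add(-50, 11), -1))), t), Rational(1, 2)) = Pow(Add(Add(-3, Mul(Rational(-26, 3), Mul(Add(22, 70), Pow(Add(-50, 11), -1))), Mul(Rational(2, 3), Pow(Mul(Add(22, 70), Pow(Add(-50, 11), -1)), 2))), -2186), Rational(1, 2)) = Pow(Add(Add(-3, Mul(Rational(-26, 3), Mul(92, Pow(-39, -1))), Mul(Rational(2, 3), Pow(Mul(92, Pow(-39, -1)), 2))), -2186), Rational(1, 2)) = Pow(Add(Add(-3, Mul(Rational(-26, 3), Mul(92, Rational(-1, 39))), Mul(Rational(2, 3), Pow(Mul(92, Rational(-1, 39)), 2))), -2186), Rational(1, 2)) = Pow(Add(Add(-3, Mul(Rational(-26, 3), Rational(-92, 39)), Mul(Rational(2, 3), Pow(Rational(-92, 39), 2))), -2186), Rational(1, 2)) = Pow(Add(Add(-3, Rational(184, 9), Mul(Rational(2, 3), Rational(8464, 1521))), -2186), Rational(1, 2)) = Pow(Add(Add(-3, Rational(184, 9), Rational(16928, 4563)), -2186), Rational(1, 2)) = Pow(Add(Rational(96527, 4563), -2186), Rational(1, 2)) = Pow(Rational(-9878191, 4563), Rational(1, 2)) = Mul(Rational(1, 117), I, Pow(29634573, Rational(1, 2)))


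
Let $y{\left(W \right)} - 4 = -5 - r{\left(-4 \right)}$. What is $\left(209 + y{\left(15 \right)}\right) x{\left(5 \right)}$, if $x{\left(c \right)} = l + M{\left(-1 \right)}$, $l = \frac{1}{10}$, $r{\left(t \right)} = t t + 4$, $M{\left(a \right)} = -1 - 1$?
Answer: $- \frac{1786}{5} \approx -357.2$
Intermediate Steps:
$M{\left(a \right)} = -2$ ($M{\left(a \right)} = -1 - 1 = -2$)
$r{\left(t \right)} = 4 + t^{2}$ ($r{\left(t \right)} = t^{2} + 4 = 4 + t^{2}$)
$y{\left(W \right)} = -21$ ($y{\left(W \right)} = 4 - 25 = -21$)
$l = \frac{1}{10} \approx 0.1$
$x{\left(c \right)} = - \frac{19}{10}$ ($x{\left(c \right)} = \frac{1}{10} - 2 = - \frac{19}{10}$)
$\left(209 + y{\left(15 \right)}\right) x{\left(5 \right)} = \left(209 - 21\right) \left(- \frac{19}{10}\right) = 188 \left(- \frac{19}{10}\right) = - \frac{1786}{5}$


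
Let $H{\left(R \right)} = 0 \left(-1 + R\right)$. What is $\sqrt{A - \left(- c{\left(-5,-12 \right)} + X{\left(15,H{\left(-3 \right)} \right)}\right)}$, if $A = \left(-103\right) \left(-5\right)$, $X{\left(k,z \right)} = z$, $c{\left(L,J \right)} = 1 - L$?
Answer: $\sqrt{521} \approx 22.825$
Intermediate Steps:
$H{\left(R \right)} = 0$
$A = 515$
$\sqrt{A - \left(- c{\left(-5,-12 \right)} + X{\left(15,H{\left(-3 \right)} \right)}\right)} = \sqrt{515 + \left(\left(1 - -5\right) - 0\right)} = \sqrt{515 + \left(\left(1 + 5\right) + 0\right)} = \sqrt{515 + \left(6 + 0\right)} = \sqrt{515 + 6} = \sqrt{521}$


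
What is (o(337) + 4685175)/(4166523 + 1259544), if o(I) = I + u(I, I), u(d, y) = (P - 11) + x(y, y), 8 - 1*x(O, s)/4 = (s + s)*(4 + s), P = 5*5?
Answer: 12854/18519 ≈ 0.69410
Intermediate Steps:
P = 25
x(O, s) = 32 - 8*s*(4 + s) (x(O, s) = 32 - 4*(s + s)*(4 + s) = 32 - 4*2*s*(4 + s) = 32 - 8*s*(4 + s))
u(d, y) = 46 - 32*y - 8*y**2 (u(d, y) = (25 - 11) + (32 - 32*y - 8*y**2) = 14 + (32 - 32*y - 8*y**2) = 46 - 32*y - 8*y**2)
o(I) = 46 - 31*I - 8*I**2 (o(I) = I + (46 - 32*I - 8*I**2) = 46 - 31*I - 8*I**2)
(o(337) + 4685175)/(4166523 + 1259544) = ((46 - 31*337 - 8*337**2) + 4685175)/(4166523 + 1259544) = ((46 - 10447 - 8*113569) + 4685175)/5426067 = ((46 - 10447 - 908552) + 4685175)*(1/5426067) = (-918953 + 4685175)*(1/5426067) = 3766222*(1/5426067) = 12854/18519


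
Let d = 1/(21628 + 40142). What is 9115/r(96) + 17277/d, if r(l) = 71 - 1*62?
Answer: 9604811725/9 ≈ 1.0672e+9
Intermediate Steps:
r(l) = 9 (r(l) = 71 - 62 = 9)
d = 1/61770 ≈ 1.6189e-5
9115/r(96) + 17277/d = 9115/9 + 17277/(1/61770) = 9115*(1/9) + 17277*61770 = 9115/9 + 1067200290 = 9604811725/9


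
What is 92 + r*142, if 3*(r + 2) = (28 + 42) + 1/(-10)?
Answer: 15583/5 ≈ 3116.6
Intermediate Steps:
r = 213/10 (r = -2 + ((28 + 42) + 1/(-10))/3 = -2 + (70 - ⅒)/3 = -2 + (⅓)*(699/10) = -2 + 233/10 = 213/10 ≈ 21.300)
92 + r*142 = 92 + (213/10)*142 = 92 + 15123/5 = 15583/5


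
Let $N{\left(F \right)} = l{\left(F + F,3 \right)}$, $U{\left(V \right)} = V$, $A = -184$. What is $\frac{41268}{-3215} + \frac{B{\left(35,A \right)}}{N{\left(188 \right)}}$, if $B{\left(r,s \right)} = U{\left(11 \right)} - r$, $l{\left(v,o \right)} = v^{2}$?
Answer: $- \frac{729297741}{56815480} \approx -12.836$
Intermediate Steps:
$N{\left(F \right)} = 4 F^{2}$ ($N{\left(F \right)} = \left(F + F\right)^{2} = \left(2 F\right)^{2} = 4 F^{2}$)
$B{\left(r,s \right)} = 11 - r$
$\frac{41268}{-3215} + \frac{B{\left(35,A \right)}}{N{\left(188 \right)}} = \frac{41268}{-3215} + \frac{11 - 35}{4 \cdot 188^{2}} = 41268 \left(- \frac{1}{3215}\right) + \frac{11 - 35}{4 \cdot 35344} = - \frac{41268}{3215} - \frac{24}{141376} = - \frac{41268}{3215} - \frac{3}{17672} = - \frac{729297741}{56815480}$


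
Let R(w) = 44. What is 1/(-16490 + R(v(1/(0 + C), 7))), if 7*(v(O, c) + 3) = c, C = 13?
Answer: -1/16446 ≈ -6.0805e-5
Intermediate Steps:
v(O, c) = -3 + c/7
1/(-16490 + R(v(1/(0 + C), 7))) = 1/(-16490 + 44) = 1/(-16446) = -1/16446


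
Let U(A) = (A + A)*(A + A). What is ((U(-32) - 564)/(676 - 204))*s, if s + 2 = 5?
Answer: 2649/118 ≈ 22.449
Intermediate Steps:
s = 3 (s = -2 + 5 = 3)
U(A) = 4*A² (U(A) = (2*A)*(2*A) = 4*A²)
((U(-32) - 564)/(676 - 204))*s = ((4*(-32)² - 564)/(676 - 204))*3 = ((4*1024 - 564)/472)*3 = ((4096 - 564)*(1/472))*3 = (3532*(1/472))*3 = (883/118)*3 = 2649/118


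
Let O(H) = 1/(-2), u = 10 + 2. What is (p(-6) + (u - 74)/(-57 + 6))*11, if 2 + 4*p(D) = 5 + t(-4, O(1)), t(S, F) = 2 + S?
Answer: 3289/204 ≈ 16.123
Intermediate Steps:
u = 12
O(H) = -1/2
p(D) = 1/4 (p(D) = -1/2 + (5 + (2 - 4))/4 = -1/2 + (5 - 2)/4 = -1/2 + (1/4)*3 = -1/2 + 3/4 = 1/4)
(p(-6) + (u - 74)/(-57 + 6))*11 = (1/4 + (12 - 74)/(-57 + 6))*11 = (1/4 - 62/(-51))*11 = (1/4 - 62*(-1/51))*11 = (1/4 + 62/51)*11 = (299/204)*11 = 3289/204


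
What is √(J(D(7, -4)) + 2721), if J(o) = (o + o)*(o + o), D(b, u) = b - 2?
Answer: √2821 ≈ 53.113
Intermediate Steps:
D(b, u) = -2 + b
J(o) = 4*o² (J(o) = (2*o)*(2*o) = 4*o²)
√(J(D(7, -4)) + 2721) = √(4*(-2 + 7)² + 2721) = √(4*5² + 2721) = √(4*25 + 2721) = √(100 + 2721) = √2821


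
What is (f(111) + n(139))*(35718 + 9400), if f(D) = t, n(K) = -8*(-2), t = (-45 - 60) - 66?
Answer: -6993290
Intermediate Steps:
t = -171 (t = -105 - 66 = -171)
n(K) = 16
f(D) = -171
(f(111) + n(139))*(35718 + 9400) = (-171 + 16)*(35718 + 9400) = -155*45118 = -6993290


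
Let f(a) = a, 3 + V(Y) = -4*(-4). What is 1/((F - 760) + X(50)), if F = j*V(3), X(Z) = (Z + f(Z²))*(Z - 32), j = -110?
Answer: 1/43710 ≈ 2.2878e-5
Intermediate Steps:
V(Y) = 13 (V(Y) = -3 - 4*(-4) = -3 + 16 = 13)
X(Z) = (-32 + Z)*(Z + Z²) (X(Z) = (Z + Z²)*(Z - 32) = (Z + Z²)*(-32 + Z) = (-32 + Z)*(Z + Z²))
F = -1430 (F = -110*13 = -1430)
1/((F - 760) + X(50)) = 1/((-1430 - 760) + 50*(-32 + 50² - 31*50)) = 1/(-2190 + 50*(-32 + 2500 - 1550)) = 1/(-2190 + 50*918) = 1/(-2190 + 45900) = 1/43710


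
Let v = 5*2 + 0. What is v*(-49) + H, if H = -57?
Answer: -547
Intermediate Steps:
v = 10 (v = 10 + 0 = 10)
v*(-49) + H = 10*(-49) - 57 = -490 - 57 = -547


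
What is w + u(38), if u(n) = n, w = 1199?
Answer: 1237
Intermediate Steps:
w + u(38) = 1199 + 38 = 1237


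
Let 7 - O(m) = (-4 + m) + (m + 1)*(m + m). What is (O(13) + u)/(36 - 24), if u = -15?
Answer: -127/4 ≈ -31.750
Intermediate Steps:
O(m) = 11 - m - 2*m*(1 + m) (O(m) = 7 - ((-4 + m) + (m + 1)*(m + m)) = 7 - ((-4 + m) + (1 + m)*(2*m)) = 7 - ((-4 + m) + 2*m*(1 + m)) = 7 - (-4 + m + 2*m*(1 + m)) = 7 + (4 - m - 2*m*(1 + m)) = 11 - m - 2*m*(1 + m))
(O(13) + u)/(36 - 24) = ((11 - 3*13 - 2*13²) - 15)/(36 - 24) = ((11 - 39 - 2*169) - 15)/12 = ((11 - 39 - 338) - 15)*(1/12) = (-366 - 15)*(1/12) = -381*1/12 = -127/4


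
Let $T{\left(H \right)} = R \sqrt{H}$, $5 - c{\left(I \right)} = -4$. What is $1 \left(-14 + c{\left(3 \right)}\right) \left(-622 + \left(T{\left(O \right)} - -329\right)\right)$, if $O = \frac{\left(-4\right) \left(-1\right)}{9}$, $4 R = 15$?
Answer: $\frac{2905}{2} \approx 1452.5$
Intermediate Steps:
$R = \frac{15}{4}$ ($R = \frac{1}{4} \cdot 15 = \frac{15}{4} \approx 3.75$)
$c{\left(I \right)} = 9$ ($c{\left(I \right)} = 5 - -4 = 5 + 4 = 9$)
$O = \frac{4}{9}$ ($O = 4 \cdot \frac{1}{9} = \frac{4}{9} \approx 0.44444$)
$T{\left(H \right)} = \frac{15 \sqrt{H}}{4}$
$1 \left(-14 + c{\left(3 \right)}\right) \left(-622 + \left(T{\left(O \right)} - -329\right)\right) = 1 \left(-14 + 9\right) \left(-622 + \left(\frac{15 \sqrt{\frac{4}{9}}}{4} - -329\right)\right) = 1 \left(-5\right) \left(-622 + \left(\frac{15}{4} \cdot \frac{2}{3} + 329\right)\right) = - 5 \left(-622 + \left(\frac{5}{2} + 329\right)\right) = - 5 \left(-622 + \frac{663}{2}\right) = \left(-5\right) \left(- \frac{581}{2}\right) = \frac{2905}{2}$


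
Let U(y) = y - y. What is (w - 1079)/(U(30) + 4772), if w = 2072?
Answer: 993/4772 ≈ 0.20809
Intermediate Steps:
U(y) = 0
(w - 1079)/(U(30) + 4772) = (2072 - 1079)/(0 + 4772) = 993/4772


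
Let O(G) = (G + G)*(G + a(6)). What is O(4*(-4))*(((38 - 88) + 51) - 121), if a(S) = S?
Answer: -38400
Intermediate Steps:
O(G) = 2*G*(6 + G) (O(G) = (G + G)*(G + 6) = (2*G)*(6 + G) = 2*G*(6 + G))
O(4*(-4))*(((38 - 88) + 51) - 121) = (2*(4*(-4))*(6 + 4*(-4)))*(((38 - 88) + 51) - 121) = (2*(-16)*(6 - 16))*((-50 + 51) - 121) = (2*(-16)*(-10))*(1 - 121) = 320*(-120) = -38400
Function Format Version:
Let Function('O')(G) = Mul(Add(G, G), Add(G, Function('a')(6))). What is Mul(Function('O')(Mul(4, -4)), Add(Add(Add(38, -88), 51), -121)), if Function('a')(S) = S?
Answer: -38400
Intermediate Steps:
Function('O')(G) = Mul(2, G, Add(6, G)) (Function('O')(G) = Mul(Add(G, G), Add(G, 6)) = Mul(Mul(2, G), Add(6, G)) = Mul(2, G, Add(6, G)))
Mul(Function('O')(Mul(4, -4)), Add(Add(Add(38, -88), 51), -121)) = Mul(Mul(2, Mul(4, -4), Add(6, Mul(4, -4))), Add(Add(Add(38, -88), 51), -121)) = Mul(Mul(2, -16, Add(6, -16)), Add(Add(-50, 51), -121)) = Mul(Mul(2, -16, -10), Add(1, -121)) = Mul(320, -120) = -38400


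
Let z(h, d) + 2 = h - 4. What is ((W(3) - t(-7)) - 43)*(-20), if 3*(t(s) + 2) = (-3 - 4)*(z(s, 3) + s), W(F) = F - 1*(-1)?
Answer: 5020/3 ≈ 1673.3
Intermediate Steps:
W(F) = 1 + F (W(F) = F + 1 = 1 + F)
z(h, d) = -6 + h (z(h, d) = -2 + (h - 4) = -2 + (-4 + h) = -6 + h)
t(s) = 12 - 14*s/3 (t(s) = -2 + ((-3 - 4)*((-6 + s) + s))/3 = -2 + (-7*(-6 + 2*s))/3 = -2 + (42 - 14*s)/3 = -2 + (14 - 14*s/3) = 12 - 14*s/3)
((W(3) - t(-7)) - 43)*(-20) = (((1 + 3) - (12 - 14/3*(-7))) - 43)*(-20) = ((4 - (12 + 98/3)) - 43)*(-20) = ((4 - 1*134/3) - 43)*(-20) = ((4 - 134/3) - 43)*(-20) = (-122/3 - 43)*(-20) = -251/3*(-20) = 5020/3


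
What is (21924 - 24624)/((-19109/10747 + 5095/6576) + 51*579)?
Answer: -190815134400/2086810615069 ≈ -0.091439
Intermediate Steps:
(21924 - 24624)/((-19109/10747 + 5095/6576) + 51*579) = -2700/((-19109*1/10747 + 5095*(1/6576)) + 29529) = -2700/((-19109/10747 + 5095/6576) + 29529) = -2700/(-70904819/70672272 + 29529) = -2700/2086810615069/70672272 = -2700*70672272/2086810615069 = -190815134400/2086810615069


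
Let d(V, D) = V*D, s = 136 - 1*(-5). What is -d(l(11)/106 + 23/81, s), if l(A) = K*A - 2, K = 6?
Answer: -179117/1431 ≈ -125.17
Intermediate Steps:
s = 141 (s = 136 + 5 = 141)
l(A) = -2 + 6*A (l(A) = 6*A - 2 = -2 + 6*A)
d(V, D) = D*V
-d(l(11)/106 + 23/81, s) = -141*((-2 + 6*11)/106 + 23/81) = -141*((-2 + 66)*(1/106) + 23*(1/81)) = -141*(64*(1/106) + 23/81) = -141*(32/53 + 23/81) = -141*3811/4293 = -1*179117/1431 = -179117/1431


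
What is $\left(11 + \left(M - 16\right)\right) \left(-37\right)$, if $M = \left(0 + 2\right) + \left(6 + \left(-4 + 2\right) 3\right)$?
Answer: $111$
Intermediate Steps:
$M = 2$ ($M = 2 + \left(6 - 6\right) = 2 + 0 = 2$)
$\left(11 + \left(M - 16\right)\right) \left(-37\right) = \left(11 + \left(2 - 16\right)\right) \left(-37\right) = \left(11 - 14\right) \left(-37\right) = \left(-3\right) \left(-37\right) = 111$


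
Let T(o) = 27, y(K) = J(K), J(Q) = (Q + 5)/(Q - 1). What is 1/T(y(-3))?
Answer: 1/27 ≈ 0.037037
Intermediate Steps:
J(Q) = (5 + Q)/(-1 + Q)
y(K) = (5 + K)/(-1 + K)
1/T(y(-3)) = 1/27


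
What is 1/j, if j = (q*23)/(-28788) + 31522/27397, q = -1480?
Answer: 197176209/460012304 ≈ 0.42863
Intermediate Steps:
j = 460012304/197176209 (j = -1480*23/(-28788) + 31522/27397 = -34040*(-1/28788) + 31522*(1/27397) = 8510/7197 + 31522/27397 = 460012304/197176209 ≈ 2.3330)
1/j = 1/(460012304/197176209) = 197176209/460012304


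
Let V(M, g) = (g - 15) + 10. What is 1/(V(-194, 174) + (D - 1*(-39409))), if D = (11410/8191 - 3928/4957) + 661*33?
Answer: 40602787/2492670081839 ≈ 1.6289e-5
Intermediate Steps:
V(M, g) = -5 + g (V(M, g) = (-15 + g) + 10 = -5 + g)
D = 885692977953/40602787 (D = (11410*(1/8191) - 3928*1/4957) + 21813 = (11410/8191 - 3928/4957) + 21813 = 24385122/40602787 + 21813 = 885692977953/40602787 ≈ 21814.)
1/(V(-194, 174) + (D - 1*(-39409))) = 1/((-5 + 174) + (885692977953/40602787 - 1*(-39409))) = 1/(169 + (885692977953/40602787 + 39409)) = 1/(169 + 2485808210836/40602787) = 1/(2492670081839/40602787) = 40602787/2492670081839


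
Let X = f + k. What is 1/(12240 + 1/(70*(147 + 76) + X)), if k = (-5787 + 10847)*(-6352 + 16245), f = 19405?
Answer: 50093595/613145602801 ≈ 8.1699e-5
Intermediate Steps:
k = 50058580 (k = 5060*9893 = 50058580)
X = 50077985 (X = 19405 + 50058580 = 50077985)
1/(12240 + 1/(70*(147 + 76) + X)) = 1/(12240 + 1/(70*(147 + 76) + 50077985)) = 1/(12240 + 1/(70*223 + 50077985)) = 1/(12240 + 1/(15610 + 50077985)) = 1/(12240 + 1/50093595) = 1/(613145602801/50093595) = 50093595/613145602801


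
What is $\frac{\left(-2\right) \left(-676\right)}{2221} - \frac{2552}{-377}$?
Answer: $\frac{213024}{28873} \approx 7.378$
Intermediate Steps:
$\frac{\left(-2\right) \left(-676\right)}{2221} - \frac{2552}{-377} = 1352 \cdot \frac{1}{2221} - - \frac{88}{13} = \frac{1352}{2221} + \frac{88}{13} = \frac{213024}{28873}$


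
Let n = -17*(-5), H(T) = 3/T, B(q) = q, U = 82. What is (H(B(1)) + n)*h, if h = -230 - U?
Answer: -27456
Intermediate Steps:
h = -312 (h = -230 - 1*82 = -230 - 82 = -312)
n = 85
(H(B(1)) + n)*h = (3/1 + 85)*(-312) = (3*1 + 85)*(-312) = (3 + 85)*(-312) = 88*(-312) = -27456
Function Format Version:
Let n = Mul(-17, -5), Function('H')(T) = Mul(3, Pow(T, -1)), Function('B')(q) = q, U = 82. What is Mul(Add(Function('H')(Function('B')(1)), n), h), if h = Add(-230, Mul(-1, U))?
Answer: -27456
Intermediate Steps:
h = -312 (h = Add(-230, Mul(-1, 82)) = Add(-230, -82) = -312)
n = 85
Mul(Add(Function('H')(Function('B')(1)), n), h) = Mul(Add(Mul(3, Pow(1, -1)), 85), -312) = Mul(Add(Mul(3, 1), 85), -312) = Mul(Add(3, 85), -312) = Mul(88, -312) = -27456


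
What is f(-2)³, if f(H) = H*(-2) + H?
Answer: 8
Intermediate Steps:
f(H) = -H (f(H) = -2*H + H = -H)
f(-2)³ = (-1*(-2))³ = 2³ = 8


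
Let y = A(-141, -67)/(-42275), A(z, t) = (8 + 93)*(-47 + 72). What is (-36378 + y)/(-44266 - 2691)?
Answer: 61515299/79404287 ≈ 0.77471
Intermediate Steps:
A(z, t) = 2525 (A(z, t) = 101*25 = 2525)
y = -101/1691 (y = 2525/(-42275) = 2525*(-1/42275) = -101/1691 ≈ -0.059728)
(-36378 + y)/(-44266 - 2691) = (-36378 - 101/1691)/(-44266 - 2691) = -61515299/1691/(-46957) = -61515299/1691*(-1/46957) = 61515299/79404287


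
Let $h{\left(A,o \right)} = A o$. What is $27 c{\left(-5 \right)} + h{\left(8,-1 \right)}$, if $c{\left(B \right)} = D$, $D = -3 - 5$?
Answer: $-224$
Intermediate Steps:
$D = -8$
$c{\left(B \right)} = -8$
$27 c{\left(-5 \right)} + h{\left(8,-1 \right)} = 27 \left(-8\right) + 8 \left(-1\right) = -216 - 8 = -224$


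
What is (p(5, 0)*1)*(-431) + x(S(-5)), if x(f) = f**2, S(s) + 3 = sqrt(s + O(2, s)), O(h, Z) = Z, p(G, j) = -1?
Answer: 430 - 6*I*sqrt(10) ≈ 430.0 - 18.974*I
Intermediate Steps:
S(s) = -3 + sqrt(2)*sqrt(s) (S(s) = -3 + sqrt(s + s) = -3 + sqrt(2*s) = -3 + sqrt(2)*sqrt(s))
(p(5, 0)*1)*(-431) + x(S(-5)) = -1*1*(-431) + (-3 + sqrt(2)*sqrt(-5))**2 = -1*(-431) + (-3 + sqrt(2)*(I*sqrt(5)))**2 = 431 + (-3 + I*sqrt(10))**2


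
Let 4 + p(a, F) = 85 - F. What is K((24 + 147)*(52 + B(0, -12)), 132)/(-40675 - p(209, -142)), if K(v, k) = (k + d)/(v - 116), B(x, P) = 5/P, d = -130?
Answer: -4/712013731 ≈ -5.6179e-9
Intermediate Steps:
p(a, F) = 81 - F (p(a, F) = -4 + (85 - F) = 81 - F)
K(v, k) = (-130 + k)/(-116 + v) (K(v, k) = (k - 130)/(v - 116) = (-130 + k)/(-116 + v))
K((24 + 147)*(52 + B(0, -12)), 132)/(-40675 - p(209, -142)) = ((-130 + 132)/(-116 + (24 + 147)*(52 + 5/(-12))))/(-40675 - (81 - 1*(-142))) = (2/(-116 + 171*(52 + 5*(-1/12))))/(-40675 - (81 + 142)) = (2/(-116 + 171*(52 - 5/12)))/(-40675 - 1*223) = (2/(-116 + 171*(619/12)))/(-40675 - 223) = (2/(-116 + 35283/4))/(-40898) = (2/(34819/4))*(-1/40898) = ((4/34819)*2)*(-1/40898) = (8/34819)*(-1/40898) = -4/712013731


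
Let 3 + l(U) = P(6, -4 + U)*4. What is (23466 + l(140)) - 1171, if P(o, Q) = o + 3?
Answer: 22328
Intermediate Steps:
P(o, Q) = 3 + o
l(U) = 33 (l(U) = -3 + (3 + 6)*4 = -3 + 9*4 = -3 + 36 = 33)
(23466 + l(140)) - 1171 = (23466 + 33) - 1171 = 23499 - 1171 = 22328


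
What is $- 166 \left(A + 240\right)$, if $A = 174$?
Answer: $-68724$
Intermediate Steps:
$- 166 \left(A + 240\right) = - 166 \left(174 + 240\right) = \left(-166\right) 414 = -68724$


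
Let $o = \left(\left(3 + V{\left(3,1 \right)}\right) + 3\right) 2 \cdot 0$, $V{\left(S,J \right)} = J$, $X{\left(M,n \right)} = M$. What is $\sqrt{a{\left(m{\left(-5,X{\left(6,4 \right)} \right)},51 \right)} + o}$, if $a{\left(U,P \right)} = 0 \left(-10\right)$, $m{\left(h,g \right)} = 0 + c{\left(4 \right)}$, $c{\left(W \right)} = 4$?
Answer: $0$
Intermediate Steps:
$m{\left(h,g \right)} = 4$ ($m{\left(h,g \right)} = 0 + 4 = 4$)
$a{\left(U,P \right)} = 0$
$o = 0$ ($o = \left(\left(3 + 1\right) + 3\right) 2 \cdot 0 = \left(4 + 3\right) 2 \cdot 0 = 7 \cdot 2 \cdot 0 = 14 \cdot 0 = 0$)
$\sqrt{a{\left(m{\left(-5,X{\left(6,4 \right)} \right)},51 \right)} + o} = \sqrt{0 + 0} = \sqrt{0} = 0$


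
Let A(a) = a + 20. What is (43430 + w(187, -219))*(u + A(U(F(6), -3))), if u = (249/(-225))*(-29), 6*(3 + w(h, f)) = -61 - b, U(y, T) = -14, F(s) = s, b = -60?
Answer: 744422777/450 ≈ 1.6543e+6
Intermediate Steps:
w(h, f) = -19/6 (w(h, f) = -3 + (-61 - 1*(-60))/6 = -3 + (-61 + 60)/6 = -3 + (⅙)*(-1) = -3 - ⅙ = -19/6)
A(a) = 20 + a
u = 2407/75 (u = (249*(-1/225))*(-29) = -83/75*(-29) = 2407/75 ≈ 32.093)
(43430 + w(187, -219))*(u + A(U(F(6), -3))) = (43430 - 19/6)*(2407/75 + (20 - 14)) = 260561*(2407/75 + 6)/6 = (260561/6)*(2857/75) = 744422777/450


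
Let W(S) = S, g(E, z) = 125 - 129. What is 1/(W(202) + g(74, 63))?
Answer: 1/198 ≈ 0.0050505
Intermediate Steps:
g(E, z) = -4
1/(W(202) + g(74, 63)) = 1/(202 - 4) = 1/198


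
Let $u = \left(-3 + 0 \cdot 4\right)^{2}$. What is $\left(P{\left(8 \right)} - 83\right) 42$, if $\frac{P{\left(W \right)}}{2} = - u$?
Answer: $-4242$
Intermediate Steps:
$u = 9$ ($u = \left(-3 + 0\right)^{2} = \left(-3\right)^{2} = 9$)
$P{\left(W \right)} = -18$ ($P{\left(W \right)} = 2 \left(\left(-1\right) 9\right) = 2 \left(-9\right) = -18$)
$\left(P{\left(8 \right)} - 83\right) 42 = \left(-18 - 83\right) 42 = \left(-101\right) 42 = -4242$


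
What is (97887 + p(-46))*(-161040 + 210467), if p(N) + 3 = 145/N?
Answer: 9675913331/2 ≈ 4.8380e+9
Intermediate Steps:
p(N) = -3 + 145/N
(97887 + p(-46))*(-161040 + 210467) = (97887 + (-3 + 145/(-46)))*(-161040 + 210467) = (97887 + (-3 + 145*(-1/46)))*49427 = (97887 + (-3 - 145/46))*49427 = (97887 - 283/46)*49427 = (4502519/46)*49427 = 9675913331/2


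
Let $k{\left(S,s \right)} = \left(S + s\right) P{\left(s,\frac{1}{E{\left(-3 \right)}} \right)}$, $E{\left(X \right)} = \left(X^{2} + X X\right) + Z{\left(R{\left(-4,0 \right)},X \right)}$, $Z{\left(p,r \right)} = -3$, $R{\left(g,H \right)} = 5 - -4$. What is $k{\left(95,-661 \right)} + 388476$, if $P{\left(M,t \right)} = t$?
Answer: $\frac{5826574}{15} \approx 3.8844 \cdot 10^{5}$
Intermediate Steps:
$R{\left(g,H \right)} = 9$ ($R{\left(g,H \right)} = 5 + 4 = 9$)
$E{\left(X \right)} = -3 + 2 X^{2}$ ($E{\left(X \right)} = \left(X^{2} + X X\right) - 3 = \left(X^{2} + X^{2}\right) - 3 = 2 X^{2} - 3 = -3 + 2 X^{2}$)
$k{\left(S,s \right)} = \frac{S}{15} + \frac{s}{15}$ ($k{\left(S,s \right)} = \frac{S + s}{-3 + 2 \left(-3\right)^{2}} = \frac{S + s}{-3 + 2 \cdot 9} = \frac{S + s}{-3 + 18} = \frac{S + s}{15} = \left(S + s\right) \frac{1}{15} = \frac{S}{15} + \frac{s}{15}$)
$k{\left(95,-661 \right)} + 388476 = \left(\frac{1}{15} \cdot 95 + \frac{1}{15} \left(-661\right)\right) + 388476 = \left(\frac{19}{3} - \frac{661}{15}\right) + 388476 = - \frac{566}{15} + 388476 = \frac{5826574}{15}$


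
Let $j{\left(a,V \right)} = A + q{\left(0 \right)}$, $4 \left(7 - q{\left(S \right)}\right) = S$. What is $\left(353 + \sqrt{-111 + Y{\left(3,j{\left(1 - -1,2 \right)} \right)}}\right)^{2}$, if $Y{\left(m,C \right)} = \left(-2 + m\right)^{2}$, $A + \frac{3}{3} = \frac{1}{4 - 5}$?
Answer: $\left(353 + i \sqrt{110}\right)^{2} \approx 1.245 \cdot 10^{5} + 7404.6 i$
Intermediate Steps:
$q{\left(S \right)} = 7 - \frac{S}{4}$
$A = -2$ ($A = -1 + \frac{1}{4 - 5} = -1 + \frac{1}{-1} = -1 - 1 = -2$)
$j{\left(a,V \right)} = 5$ ($j{\left(a,V \right)} = -2 + \left(7 - 0\right) = -2 + \left(7 + 0\right) = -2 + 7 = 5$)
$\left(353 + \sqrt{-111 + Y{\left(3,j{\left(1 - -1,2 \right)} \right)}}\right)^{2} = \left(353 + \sqrt{-111 + \left(-2 + 3\right)^{2}}\right)^{2} = \left(353 + \sqrt{-111 + 1^{2}}\right)^{2} = \left(353 + \sqrt{-111 + 1}\right)^{2} = \left(353 + \sqrt{-110}\right)^{2} = \left(353 + i \sqrt{110}\right)^{2}$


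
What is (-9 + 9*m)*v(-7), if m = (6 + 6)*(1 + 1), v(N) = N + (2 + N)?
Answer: -2484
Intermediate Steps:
v(N) = 2 + 2*N
m = 24 (m = 12*2 = 24)
(-9 + 9*m)*v(-7) = (-9 + 9*24)*(2 + 2*(-7)) = (-9 + 216)*(2 - 14) = 207*(-12) = -2484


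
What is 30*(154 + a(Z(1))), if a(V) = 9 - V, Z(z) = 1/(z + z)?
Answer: 4875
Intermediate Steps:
Z(z) = 1/(2*z)
30*(154 + a(Z(1))) = 30*(154 + (9 - 1/(2*1))) = 30*(154 + (9 - 1/2)) = 30*(154 + 17/2) = 30*(325/2) = 4875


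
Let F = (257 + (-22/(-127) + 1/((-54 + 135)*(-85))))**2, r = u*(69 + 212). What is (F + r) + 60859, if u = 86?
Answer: 115574179305181789/764566616025 ≈ 1.5116e+5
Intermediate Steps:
r = 24166 (r = 86*(69 + 212) = 86*281 = 24166)
F = 50566902777656164/764566616025 (F = (257 + (-22*(-1/127) - 1/85/81))**2 = (257 + (22/127 + (1/81)*(-1/85)))**2 = (257 + (22/127 - 1/6885))**2 = (257 + 151343/874395)**2 = (224870858/874395)**2 = 50566902777656164/764566616025 ≈ 66138.)
(F + r) + 60859 = (50566902777656164/764566616025 + 24166) + 60859 = 69043419620516314/764566616025 + 60859 = 115574179305181789/764566616025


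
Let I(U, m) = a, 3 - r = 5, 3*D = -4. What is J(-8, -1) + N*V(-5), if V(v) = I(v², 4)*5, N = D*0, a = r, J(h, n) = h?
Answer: -8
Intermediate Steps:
D = -4/3 (D = (⅓)*(-4) = -4/3 ≈ -1.3333)
r = -2 (r = 3 - 1*5 = 3 - 5 = -2)
a = -2
I(U, m) = -2
N = 0 (N = -4/3*0 = 0)
V(v) = -10 (V(v) = -2*5 = -10)
J(-8, -1) + N*V(-5) = -8 + 0*(-10) = -8 + 0 = -8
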